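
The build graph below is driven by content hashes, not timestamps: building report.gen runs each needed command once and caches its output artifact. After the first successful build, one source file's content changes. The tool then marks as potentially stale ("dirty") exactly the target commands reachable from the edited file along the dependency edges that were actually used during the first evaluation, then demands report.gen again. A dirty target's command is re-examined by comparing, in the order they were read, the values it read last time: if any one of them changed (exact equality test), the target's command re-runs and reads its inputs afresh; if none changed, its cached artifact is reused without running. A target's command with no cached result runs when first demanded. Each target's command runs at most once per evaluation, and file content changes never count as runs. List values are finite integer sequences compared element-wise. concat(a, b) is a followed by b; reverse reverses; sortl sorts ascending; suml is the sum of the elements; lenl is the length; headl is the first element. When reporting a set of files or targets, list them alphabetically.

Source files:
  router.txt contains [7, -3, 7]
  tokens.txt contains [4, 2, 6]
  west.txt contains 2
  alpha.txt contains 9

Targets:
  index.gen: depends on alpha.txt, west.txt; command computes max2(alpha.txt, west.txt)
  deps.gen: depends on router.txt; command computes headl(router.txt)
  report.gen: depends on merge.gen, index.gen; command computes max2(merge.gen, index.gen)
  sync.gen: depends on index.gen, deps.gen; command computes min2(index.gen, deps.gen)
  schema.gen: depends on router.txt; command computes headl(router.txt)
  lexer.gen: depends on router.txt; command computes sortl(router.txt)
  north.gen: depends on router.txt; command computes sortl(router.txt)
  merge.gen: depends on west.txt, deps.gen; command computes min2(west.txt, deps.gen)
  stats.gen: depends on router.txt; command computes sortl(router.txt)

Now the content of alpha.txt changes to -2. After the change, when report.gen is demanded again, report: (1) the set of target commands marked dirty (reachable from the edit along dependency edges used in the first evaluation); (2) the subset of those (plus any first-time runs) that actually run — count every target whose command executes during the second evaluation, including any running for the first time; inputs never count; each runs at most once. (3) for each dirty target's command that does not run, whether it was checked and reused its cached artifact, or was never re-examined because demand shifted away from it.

Dirty set: index.gen, report.gen.
Run set: index.gen, report.gen (2 run).
All dirty target commands ended up running.

Initial pass — values computed on the first demand:
  deps.gen = headl([7, -3, 7]) = 7
  index.gen = max2(9, 2) = 9
  merge.gen = min2(2, 7) = 2
  report.gen = max2(2, 9) = 9

Second demand — change propagation:
  index.gen: re-runs because alpha.txt 9->-2; new result 2.
  report.gen: re-runs because index.gen 9->2; new result 2.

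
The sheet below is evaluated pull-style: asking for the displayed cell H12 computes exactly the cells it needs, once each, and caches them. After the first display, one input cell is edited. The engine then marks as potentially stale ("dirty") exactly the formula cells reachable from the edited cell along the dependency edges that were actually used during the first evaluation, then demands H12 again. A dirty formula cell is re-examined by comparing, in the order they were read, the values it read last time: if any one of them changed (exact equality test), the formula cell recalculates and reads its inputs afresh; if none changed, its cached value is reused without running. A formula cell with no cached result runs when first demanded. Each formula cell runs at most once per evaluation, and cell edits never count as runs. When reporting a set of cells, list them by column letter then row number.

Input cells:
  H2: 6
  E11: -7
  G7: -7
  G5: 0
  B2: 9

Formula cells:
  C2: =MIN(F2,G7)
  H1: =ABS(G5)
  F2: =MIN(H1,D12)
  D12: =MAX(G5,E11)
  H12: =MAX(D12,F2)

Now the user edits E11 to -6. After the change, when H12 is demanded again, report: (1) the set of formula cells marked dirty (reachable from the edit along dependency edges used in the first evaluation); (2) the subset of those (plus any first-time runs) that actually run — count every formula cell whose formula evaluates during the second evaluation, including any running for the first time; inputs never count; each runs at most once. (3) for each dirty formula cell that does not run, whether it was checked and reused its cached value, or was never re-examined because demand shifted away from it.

First demand of the output computes:
  D12 = MAX(0, -7) = 0
  H1 = ABS(0) = 0
  F2 = MIN(0, 0) = 0
  H12 = MAX(0, 0) = 0

After the edit, cleaning proceeds:
  D12: a read changed (E11 -7->-6) — executes, giving 0 — identical to its old value.
  F2: dirty, but its reads are unchanged (H1 unchanged, D12 unchanged); cached 0 stands.
  H12: dirty, but its reads are unchanged (D12 unchanged, F2 unchanged); cached 0 stands.

Note the absorption at D12: it re-runs yet its value is the same, leaving the output's value untouched.

The edit dirties: D12, F2, H12.
1 formula cells run: D12.
Cache hits after checking: F2, H12.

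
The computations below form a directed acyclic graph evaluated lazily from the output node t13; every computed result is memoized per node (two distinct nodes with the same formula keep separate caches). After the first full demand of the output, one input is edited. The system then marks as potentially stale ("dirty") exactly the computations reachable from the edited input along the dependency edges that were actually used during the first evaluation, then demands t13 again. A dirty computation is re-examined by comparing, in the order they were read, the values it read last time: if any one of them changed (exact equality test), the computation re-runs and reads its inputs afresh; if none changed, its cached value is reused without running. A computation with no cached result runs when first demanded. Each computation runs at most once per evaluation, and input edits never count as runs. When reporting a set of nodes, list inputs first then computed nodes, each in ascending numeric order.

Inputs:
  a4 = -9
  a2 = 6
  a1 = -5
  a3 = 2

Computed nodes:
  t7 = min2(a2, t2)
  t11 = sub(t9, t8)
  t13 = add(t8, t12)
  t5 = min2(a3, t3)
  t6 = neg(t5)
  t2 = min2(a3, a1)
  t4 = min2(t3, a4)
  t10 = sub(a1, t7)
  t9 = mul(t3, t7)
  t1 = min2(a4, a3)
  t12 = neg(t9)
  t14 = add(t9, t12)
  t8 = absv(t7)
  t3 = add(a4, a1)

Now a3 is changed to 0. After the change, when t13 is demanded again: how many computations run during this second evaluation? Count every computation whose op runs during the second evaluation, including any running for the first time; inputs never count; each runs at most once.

First demand of the output computes:
  t2 = min2(2, -5) = -5
  t3 = add(-9, -5) = -14
  t7 = min2(6, -5) = -5
  t8 = absv(-5) = 5
  t9 = mul(-14, -5) = 70
  t12 = neg(70) = -70
  t13 = add(5, -70) = -65

After the edit, cleaning proceeds:
  t2: a read changed (a3 2->0) — executes, giving -5 — identical to its old value.
  t7: dirty, but its reads are unchanged (a2 unchanged, t2 unchanged); cached -5 stands.
  t8: dirty, but its reads are unchanged (t7 unchanged); cached 5 stands.
  t9: dirty, but its reads are unchanged (t3 unchanged, t7 unchanged); cached 70 stands.
  t12: dirty, but its reads are unchanged (t9 unchanged); cached -70 stands.
  t13: dirty, but its reads are unchanged (t8 unchanged, t12 unchanged); cached -65 stands.

Note the absorption at t2: it re-runs yet its value is the same, leaving the output's value untouched.

1 computations run: t2.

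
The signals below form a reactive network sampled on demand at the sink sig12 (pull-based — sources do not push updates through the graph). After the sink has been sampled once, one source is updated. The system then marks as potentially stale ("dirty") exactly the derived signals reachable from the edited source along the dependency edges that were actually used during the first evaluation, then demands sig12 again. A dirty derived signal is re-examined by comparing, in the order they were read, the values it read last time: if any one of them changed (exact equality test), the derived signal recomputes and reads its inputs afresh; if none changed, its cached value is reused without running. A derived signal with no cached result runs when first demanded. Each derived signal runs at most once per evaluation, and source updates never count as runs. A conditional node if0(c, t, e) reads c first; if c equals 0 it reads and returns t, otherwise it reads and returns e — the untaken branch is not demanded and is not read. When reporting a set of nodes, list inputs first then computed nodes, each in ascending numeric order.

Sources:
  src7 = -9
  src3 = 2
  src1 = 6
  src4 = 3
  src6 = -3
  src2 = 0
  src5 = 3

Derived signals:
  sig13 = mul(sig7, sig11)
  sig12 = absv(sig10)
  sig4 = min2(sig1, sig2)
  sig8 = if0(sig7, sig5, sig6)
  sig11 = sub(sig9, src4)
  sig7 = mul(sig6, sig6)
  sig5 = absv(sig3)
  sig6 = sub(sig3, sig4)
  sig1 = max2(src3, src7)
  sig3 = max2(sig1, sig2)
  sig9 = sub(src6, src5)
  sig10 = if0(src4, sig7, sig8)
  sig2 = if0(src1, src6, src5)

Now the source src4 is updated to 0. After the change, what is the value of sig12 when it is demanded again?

sig12 now evaluates to 1.
The important point: sig10 recomputes to an identical value, and the output ends up unchanged.

Initial pass — values computed on the first demand:
  sig1 = max2(2, -9) = 2
  sig2 = if0(src1=6 -> else branch src5) = 3
  sig3 = max2(2, 3) = 3
  sig4 = min2(2, 3) = 2
  sig6 = sub(3, 2) = 1
  sig7 = mul(1, 1) = 1
  sig8 = if0(sig7=1 -> else branch sig6) = 1
  sig10 = if0(src4=3 -> else branch sig8) = 1
  sig12 = absv(1) = 1

Second demand — change propagation:
  sig10: re-runs because src4 3->0; new result 1 (unchanged).
  sig12: re-examined; everything it read last time is the same (sig10 unchanged) — cache 1 kept, no run.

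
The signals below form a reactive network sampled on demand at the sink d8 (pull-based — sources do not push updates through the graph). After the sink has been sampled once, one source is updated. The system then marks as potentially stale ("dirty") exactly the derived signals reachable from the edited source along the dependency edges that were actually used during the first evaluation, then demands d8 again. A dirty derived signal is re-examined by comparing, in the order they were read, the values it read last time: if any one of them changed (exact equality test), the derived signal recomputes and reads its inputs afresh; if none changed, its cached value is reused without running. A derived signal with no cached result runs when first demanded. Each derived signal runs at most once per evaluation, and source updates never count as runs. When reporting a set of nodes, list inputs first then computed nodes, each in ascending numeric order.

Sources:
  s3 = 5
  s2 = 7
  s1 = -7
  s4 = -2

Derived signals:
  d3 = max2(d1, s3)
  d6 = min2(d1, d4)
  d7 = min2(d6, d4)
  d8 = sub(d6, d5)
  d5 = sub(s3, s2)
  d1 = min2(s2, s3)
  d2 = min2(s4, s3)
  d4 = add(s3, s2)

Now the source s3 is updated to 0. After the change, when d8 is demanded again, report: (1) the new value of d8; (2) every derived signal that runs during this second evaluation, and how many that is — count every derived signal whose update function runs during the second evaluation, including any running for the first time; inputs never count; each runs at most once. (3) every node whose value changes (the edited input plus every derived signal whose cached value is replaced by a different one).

Initial pass — values computed on the first demand:
  d1 = min2(7, 5) = 5
  d4 = add(5, 7) = 12
  d5 = sub(5, 7) = -2
  d6 = min2(5, 12) = 5
  d8 = sub(5, -2) = 7

Second demand — change propagation:
  d1: re-runs because s3 5->0; new result 0.
  d4: re-runs because s3 5->0; new result 7.
  d5: re-runs because s3 5->0; new result -7.
  d6: re-runs because d1 5->0; d4 12->7; new result 0.
  d8: re-runs because d6 5->0; d5 -2->-7; new result 7 (unchanged).

d8 now evaluates to 7.
Run set: d1, d4, d5, d6, d8 (5 run).
Changed values: s3, d1, d4, d5, d6.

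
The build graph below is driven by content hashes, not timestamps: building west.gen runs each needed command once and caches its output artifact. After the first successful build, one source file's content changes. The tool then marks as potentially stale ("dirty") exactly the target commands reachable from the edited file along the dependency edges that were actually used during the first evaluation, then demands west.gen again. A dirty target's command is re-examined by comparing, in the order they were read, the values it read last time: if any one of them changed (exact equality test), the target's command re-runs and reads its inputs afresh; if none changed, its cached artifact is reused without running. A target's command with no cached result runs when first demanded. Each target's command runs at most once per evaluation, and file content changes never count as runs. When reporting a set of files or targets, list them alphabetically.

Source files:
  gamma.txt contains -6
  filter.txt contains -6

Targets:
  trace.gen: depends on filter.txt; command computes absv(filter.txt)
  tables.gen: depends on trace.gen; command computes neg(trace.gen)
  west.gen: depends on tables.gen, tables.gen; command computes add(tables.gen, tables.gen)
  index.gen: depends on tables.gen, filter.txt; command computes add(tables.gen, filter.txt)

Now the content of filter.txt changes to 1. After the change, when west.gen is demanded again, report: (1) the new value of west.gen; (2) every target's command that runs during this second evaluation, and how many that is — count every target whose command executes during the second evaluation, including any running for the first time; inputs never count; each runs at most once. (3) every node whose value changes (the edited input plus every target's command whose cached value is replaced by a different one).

west.gen now evaluates to -2.
Run set: tables.gen, trace.gen, west.gen (3 run).
Changed values: filter.txt, tables.gen, trace.gen, west.gen.

Initial pass — values computed on the first demand:
  trace.gen = absv(-6) = 6
  tables.gen = neg(6) = -6
  west.gen = add(-6, -6) = -12

Second demand — change propagation:
  trace.gen: re-runs because filter.txt -6->1; new result 1.
  tables.gen: re-runs because trace.gen 6->1; new result -1.
  west.gen: re-runs because tables.gen -6->-1; tables.gen -6->-1; new result -2.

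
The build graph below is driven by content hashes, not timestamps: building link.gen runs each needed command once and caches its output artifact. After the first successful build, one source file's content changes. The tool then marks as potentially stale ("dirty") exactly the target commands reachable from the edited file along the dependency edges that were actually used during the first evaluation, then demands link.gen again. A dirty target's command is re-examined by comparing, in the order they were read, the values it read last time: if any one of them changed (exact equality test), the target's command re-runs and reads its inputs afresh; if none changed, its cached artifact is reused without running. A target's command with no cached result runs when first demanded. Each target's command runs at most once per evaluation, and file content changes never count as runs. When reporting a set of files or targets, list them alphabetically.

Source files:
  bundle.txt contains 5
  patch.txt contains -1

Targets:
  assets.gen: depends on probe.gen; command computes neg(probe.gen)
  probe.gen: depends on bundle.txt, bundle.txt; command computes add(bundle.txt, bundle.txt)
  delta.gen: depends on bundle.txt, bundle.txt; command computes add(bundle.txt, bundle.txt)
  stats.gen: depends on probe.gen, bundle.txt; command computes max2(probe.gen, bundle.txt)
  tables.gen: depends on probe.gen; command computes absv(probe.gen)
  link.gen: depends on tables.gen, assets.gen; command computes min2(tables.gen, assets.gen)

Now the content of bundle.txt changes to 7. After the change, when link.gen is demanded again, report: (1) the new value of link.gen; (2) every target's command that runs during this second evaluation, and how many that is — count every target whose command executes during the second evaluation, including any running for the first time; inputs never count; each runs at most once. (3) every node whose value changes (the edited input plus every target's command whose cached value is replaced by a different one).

link.gen now evaluates to -14.
Run set: assets.gen, link.gen, probe.gen, tables.gen (4 run).
Changed values: assets.gen, bundle.txt, link.gen, probe.gen, tables.gen.

Initial pass — values computed on the first demand:
  probe.gen = add(5, 5) = 10
  assets.gen = neg(10) = -10
  tables.gen = absv(10) = 10
  link.gen = min2(10, -10) = -10

Second demand — change propagation:
  probe.gen: re-runs because bundle.txt 5->7; bundle.txt 5->7; new result 14.
  assets.gen: re-runs because probe.gen 10->14; new result -14.
  tables.gen: re-runs because probe.gen 10->14; new result 14.
  link.gen: re-runs because tables.gen 10->14; assets.gen -10->-14; new result -14.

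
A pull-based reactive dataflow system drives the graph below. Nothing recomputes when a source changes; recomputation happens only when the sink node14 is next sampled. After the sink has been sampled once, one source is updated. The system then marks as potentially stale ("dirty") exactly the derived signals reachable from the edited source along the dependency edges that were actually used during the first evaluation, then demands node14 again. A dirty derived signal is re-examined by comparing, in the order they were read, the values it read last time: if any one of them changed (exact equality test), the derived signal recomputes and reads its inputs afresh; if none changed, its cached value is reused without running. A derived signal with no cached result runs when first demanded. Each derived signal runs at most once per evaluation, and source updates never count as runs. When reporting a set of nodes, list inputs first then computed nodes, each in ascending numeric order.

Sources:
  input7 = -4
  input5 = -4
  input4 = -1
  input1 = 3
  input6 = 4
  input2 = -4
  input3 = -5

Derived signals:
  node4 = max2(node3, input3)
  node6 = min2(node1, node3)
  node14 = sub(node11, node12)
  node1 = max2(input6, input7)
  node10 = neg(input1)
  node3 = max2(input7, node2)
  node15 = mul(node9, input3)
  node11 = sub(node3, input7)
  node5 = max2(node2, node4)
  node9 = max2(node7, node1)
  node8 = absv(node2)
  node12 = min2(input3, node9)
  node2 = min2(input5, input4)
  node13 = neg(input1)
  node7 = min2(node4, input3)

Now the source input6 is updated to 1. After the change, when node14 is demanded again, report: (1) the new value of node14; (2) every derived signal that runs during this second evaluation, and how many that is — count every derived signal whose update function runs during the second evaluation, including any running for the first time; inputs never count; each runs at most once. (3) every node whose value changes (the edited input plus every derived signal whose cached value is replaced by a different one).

First evaluation (everything demanded from the output):
  node1 = max2(4, -4) = 4
  node2 = min2(-4, -1) = -4
  node3 = max2(-4, -4) = -4
  node4 = max2(-4, -5) = -4
  node7 = min2(-4, -5) = -5
  node9 = max2(-5, 4) = 4
  node11 = sub(-4, -4) = 0
  node12 = min2(-5, 4) = -5
  node14 = sub(0, -5) = 5

Propagation after the edit:
  node1: runs — input6 4->1; result 1.
  node9: runs — node1 4->1; result 1.
  node12: runs — node9 4->1; result -5 (same value as before).
  node14: checked — values it read are unchanged (node11 unchanged, node12 unchanged); reused cached 5 without running.

Key observation: the change is absorbed at node12 — it re-runs but produces the same value, and the output's value is unchanged.

New value of node14: 5.
Derived signals that run: node1, node9, node12 — 3 in total.
Values that change: input6, node1, node9.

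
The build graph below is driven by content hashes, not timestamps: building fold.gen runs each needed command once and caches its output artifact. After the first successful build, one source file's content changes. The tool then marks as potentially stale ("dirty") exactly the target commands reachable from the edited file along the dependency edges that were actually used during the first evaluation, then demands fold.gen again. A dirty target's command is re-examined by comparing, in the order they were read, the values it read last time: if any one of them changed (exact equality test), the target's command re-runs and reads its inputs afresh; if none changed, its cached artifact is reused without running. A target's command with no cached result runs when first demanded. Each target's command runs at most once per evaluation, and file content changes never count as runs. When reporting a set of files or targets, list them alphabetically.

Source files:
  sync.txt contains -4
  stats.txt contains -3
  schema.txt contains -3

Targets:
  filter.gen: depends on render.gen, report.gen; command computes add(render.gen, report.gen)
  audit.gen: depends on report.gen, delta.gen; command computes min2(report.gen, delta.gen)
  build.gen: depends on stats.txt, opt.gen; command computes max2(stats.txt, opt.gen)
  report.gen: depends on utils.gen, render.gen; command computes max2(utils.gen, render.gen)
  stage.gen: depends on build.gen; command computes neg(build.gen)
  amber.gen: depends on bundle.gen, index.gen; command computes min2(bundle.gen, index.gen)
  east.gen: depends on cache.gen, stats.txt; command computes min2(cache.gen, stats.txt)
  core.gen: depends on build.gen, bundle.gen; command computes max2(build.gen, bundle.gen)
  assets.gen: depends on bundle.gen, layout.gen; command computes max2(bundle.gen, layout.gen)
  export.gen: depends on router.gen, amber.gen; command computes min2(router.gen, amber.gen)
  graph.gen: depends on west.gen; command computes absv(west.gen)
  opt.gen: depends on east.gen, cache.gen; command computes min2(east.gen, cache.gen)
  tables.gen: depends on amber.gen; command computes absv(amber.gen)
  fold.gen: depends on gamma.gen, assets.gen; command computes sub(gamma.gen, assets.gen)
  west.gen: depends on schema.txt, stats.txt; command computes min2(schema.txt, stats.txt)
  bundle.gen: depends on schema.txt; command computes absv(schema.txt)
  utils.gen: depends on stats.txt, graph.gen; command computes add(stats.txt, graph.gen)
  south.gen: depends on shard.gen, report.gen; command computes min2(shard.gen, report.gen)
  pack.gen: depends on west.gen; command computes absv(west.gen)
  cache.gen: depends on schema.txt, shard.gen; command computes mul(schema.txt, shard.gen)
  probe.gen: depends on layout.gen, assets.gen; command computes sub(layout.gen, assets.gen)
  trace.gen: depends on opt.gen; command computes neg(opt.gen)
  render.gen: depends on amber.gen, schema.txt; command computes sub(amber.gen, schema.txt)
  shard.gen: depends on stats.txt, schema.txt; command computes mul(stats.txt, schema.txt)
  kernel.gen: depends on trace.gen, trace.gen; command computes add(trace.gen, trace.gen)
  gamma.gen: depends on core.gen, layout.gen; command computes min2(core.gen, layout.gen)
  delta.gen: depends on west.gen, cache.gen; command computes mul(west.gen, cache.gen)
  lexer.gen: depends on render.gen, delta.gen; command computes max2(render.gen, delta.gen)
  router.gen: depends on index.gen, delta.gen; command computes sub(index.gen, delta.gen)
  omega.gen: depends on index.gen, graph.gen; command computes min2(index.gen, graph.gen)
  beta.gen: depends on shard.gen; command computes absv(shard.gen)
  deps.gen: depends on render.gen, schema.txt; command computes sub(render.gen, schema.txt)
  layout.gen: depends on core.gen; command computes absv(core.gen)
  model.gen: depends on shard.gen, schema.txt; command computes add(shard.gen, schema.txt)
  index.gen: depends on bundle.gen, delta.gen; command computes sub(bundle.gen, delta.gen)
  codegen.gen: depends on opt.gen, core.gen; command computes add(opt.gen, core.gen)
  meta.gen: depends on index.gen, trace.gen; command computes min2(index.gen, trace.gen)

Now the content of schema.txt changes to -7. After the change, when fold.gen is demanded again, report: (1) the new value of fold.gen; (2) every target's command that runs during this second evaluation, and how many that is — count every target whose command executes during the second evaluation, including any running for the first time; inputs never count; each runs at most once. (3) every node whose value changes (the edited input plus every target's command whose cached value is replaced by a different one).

Initial pass — values computed on the first demand:
  bundle.gen = absv(-3) = 3
  shard.gen = mul(-3, -3) = 9
  cache.gen = mul(-3, 9) = -27
  east.gen = min2(-27, -3) = -27
  opt.gen = min2(-27, -27) = -27
  build.gen = max2(-3, -27) = -3
  core.gen = max2(-3, 3) = 3
  layout.gen = absv(3) = 3
  assets.gen = max2(3, 3) = 3
  gamma.gen = min2(3, 3) = 3
  fold.gen = sub(3, 3) = 0

Second demand — change propagation:
  bundle.gen: re-runs because schema.txt -3->-7; new result 7.
  shard.gen: re-runs because schema.txt -3->-7; new result 21.
  cache.gen: re-runs because schema.txt -3->-7; shard.gen 9->21; new result -147.
  east.gen: re-runs because cache.gen -27->-147; new result -147.
  opt.gen: re-runs because east.gen -27->-147; cache.gen -27->-147; new result -147.
  build.gen: re-runs because opt.gen -27->-147; new result -3 (unchanged).
  core.gen: re-runs because bundle.gen 3->7; new result 7.
  layout.gen: re-runs because core.gen 3->7; new result 7.
  assets.gen: re-runs because bundle.gen 3->7; layout.gen 3->7; new result 7.
  gamma.gen: re-runs because core.gen 3->7; layout.gen 3->7; new result 7.
  fold.gen: re-runs because gamma.gen 3->7; assets.gen 3->7; new result 0 (unchanged).

fold.gen now evaluates to 0.
Run set: assets.gen, build.gen, bundle.gen, cache.gen, core.gen, east.gen, fold.gen, gamma.gen, layout.gen, opt.gen, shard.gen (11 run).
Changed values: assets.gen, bundle.gen, cache.gen, core.gen, east.gen, gamma.gen, layout.gen, opt.gen, schema.txt, shard.gen.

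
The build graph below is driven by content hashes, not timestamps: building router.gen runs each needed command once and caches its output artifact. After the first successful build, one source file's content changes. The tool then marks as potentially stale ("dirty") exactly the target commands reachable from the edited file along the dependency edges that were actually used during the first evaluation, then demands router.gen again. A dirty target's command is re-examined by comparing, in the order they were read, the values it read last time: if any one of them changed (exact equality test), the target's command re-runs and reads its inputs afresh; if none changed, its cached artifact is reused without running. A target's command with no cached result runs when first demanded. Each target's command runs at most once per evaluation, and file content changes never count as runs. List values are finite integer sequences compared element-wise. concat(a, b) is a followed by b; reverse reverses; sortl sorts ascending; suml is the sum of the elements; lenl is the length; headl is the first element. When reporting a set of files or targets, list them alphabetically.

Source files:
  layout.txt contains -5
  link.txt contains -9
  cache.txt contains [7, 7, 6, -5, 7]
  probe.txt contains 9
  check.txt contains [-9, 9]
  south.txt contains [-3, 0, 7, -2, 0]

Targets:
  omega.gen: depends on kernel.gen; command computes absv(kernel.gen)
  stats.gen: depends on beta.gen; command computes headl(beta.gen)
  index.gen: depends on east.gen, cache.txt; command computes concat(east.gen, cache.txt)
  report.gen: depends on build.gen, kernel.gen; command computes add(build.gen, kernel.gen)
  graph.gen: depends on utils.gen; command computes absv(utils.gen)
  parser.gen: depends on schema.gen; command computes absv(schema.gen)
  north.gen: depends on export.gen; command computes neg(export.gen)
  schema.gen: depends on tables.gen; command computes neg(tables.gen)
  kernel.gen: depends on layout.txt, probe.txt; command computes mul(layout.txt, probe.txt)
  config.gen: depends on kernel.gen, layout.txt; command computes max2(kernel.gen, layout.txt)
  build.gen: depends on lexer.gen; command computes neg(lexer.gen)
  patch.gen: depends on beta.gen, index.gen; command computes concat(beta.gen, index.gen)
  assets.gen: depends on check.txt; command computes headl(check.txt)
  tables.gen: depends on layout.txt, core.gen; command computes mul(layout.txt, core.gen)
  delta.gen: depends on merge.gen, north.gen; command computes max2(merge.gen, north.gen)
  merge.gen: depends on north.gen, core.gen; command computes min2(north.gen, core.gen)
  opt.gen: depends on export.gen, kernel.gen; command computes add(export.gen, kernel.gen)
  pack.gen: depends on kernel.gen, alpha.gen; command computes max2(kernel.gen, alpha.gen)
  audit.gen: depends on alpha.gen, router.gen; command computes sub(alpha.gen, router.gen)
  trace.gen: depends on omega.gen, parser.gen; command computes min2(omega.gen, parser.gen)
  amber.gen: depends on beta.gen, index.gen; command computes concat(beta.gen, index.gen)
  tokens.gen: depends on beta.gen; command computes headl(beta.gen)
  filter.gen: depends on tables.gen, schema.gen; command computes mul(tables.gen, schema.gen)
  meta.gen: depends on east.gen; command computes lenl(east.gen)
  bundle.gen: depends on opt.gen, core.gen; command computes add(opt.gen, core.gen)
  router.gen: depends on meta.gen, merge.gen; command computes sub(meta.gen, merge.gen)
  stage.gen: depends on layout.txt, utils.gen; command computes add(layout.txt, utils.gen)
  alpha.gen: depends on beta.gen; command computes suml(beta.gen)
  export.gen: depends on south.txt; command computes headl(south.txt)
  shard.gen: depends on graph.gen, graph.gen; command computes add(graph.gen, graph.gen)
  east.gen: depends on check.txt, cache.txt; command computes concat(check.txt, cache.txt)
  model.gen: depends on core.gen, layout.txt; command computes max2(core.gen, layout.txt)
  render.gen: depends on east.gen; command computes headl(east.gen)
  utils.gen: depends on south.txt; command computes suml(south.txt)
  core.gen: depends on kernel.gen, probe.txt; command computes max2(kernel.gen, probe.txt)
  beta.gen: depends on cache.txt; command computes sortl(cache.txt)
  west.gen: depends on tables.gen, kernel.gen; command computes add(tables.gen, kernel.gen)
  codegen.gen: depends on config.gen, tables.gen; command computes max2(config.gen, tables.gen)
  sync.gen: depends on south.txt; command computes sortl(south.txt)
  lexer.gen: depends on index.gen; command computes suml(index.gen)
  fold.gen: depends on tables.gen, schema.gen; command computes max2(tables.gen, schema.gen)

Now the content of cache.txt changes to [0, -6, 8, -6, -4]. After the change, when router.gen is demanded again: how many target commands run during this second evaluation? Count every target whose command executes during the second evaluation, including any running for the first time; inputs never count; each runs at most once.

Initial pass — values computed on the first demand:
  east.gen = concat([-9, 9], [7, 7, 6, -5, 7]) = [-9, 9, 7, 7, 6, -5, 7]
  export.gen = headl([-3, 0, 7, -2, 0]) = -3
  kernel.gen = mul(-5, 9) = -45
  core.gen = max2(-45, 9) = 9
  meta.gen = lenl([-9, 9, 7, 7, 6, -5, 7]) = 7
  north.gen = neg(-3) = 3
  merge.gen = min2(3, 9) = 3
  router.gen = sub(7, 3) = 4

Second demand — change propagation:
  east.gen: re-runs because cache.txt [7, 7, 6, -5, 7]->[0, -6, 8, -6, -4]; new result [-9, 9, 0, -6, 8, -6, -4].
  meta.gen: re-runs because east.gen [-9, 9, 7, 7, 6, -5, 7]->[-9, 9, 0, -6, 8, -6, -4]; new result 7 (unchanged).
  router.gen: re-examined; everything it read last time is the same (meta.gen unchanged, merge.gen unchanged) — cache 4 kept, no run.

The important point: meta.gen recomputes to an identical value, and the output ends up unchanged.

Run set: east.gen, meta.gen (2 run).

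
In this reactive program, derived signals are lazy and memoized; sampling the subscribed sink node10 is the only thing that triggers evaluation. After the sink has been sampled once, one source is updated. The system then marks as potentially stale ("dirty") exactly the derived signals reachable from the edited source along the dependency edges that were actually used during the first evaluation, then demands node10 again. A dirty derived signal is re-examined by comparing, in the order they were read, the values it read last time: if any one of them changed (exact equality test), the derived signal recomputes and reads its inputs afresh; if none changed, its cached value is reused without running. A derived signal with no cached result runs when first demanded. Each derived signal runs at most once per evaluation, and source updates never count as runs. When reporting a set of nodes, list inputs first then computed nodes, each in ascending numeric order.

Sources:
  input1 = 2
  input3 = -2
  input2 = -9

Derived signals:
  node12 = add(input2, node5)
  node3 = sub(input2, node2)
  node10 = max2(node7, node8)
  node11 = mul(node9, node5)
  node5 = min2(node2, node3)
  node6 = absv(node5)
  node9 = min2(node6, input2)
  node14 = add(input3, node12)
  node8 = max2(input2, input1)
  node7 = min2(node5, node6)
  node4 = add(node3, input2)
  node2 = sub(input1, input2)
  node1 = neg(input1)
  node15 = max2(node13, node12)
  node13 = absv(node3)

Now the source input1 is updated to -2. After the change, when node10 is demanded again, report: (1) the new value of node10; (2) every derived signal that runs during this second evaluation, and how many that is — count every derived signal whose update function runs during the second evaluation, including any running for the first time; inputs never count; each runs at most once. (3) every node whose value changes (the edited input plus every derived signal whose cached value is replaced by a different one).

Demanding node10 again yields -2.
7 derived signals run: node2, node3, node5, node6, node7, node8, node10.
The nodes whose values change: input1, node2, node3, node5, node6, node7, node8, node10.

First demand of the output computes:
  node2 = sub(2, -9) = 11
  node3 = sub(-9, 11) = -20
  node5 = min2(11, -20) = -20
  node6 = absv(-20) = 20
  node7 = min2(-20, 20) = -20
  node8 = max2(-9, 2) = 2
  node10 = max2(-20, 2) = 2

After the edit, cleaning proceeds:
  node2: a read changed (input1 2->-2) — executes, giving 7.
  node3: a read changed (node2 11->7) — executes, giving -16.
  node5: a read changed (node2 11->7; node3 -20->-16) — executes, giving -16.
  node6: a read changed (node5 -20->-16) — executes, giving 16.
  node7: a read changed (node5 -20->-16; node6 20->16) — executes, giving -16.
  node8: a read changed (input1 2->-2) — executes, giving -2.
  node10: a read changed (node7 -20->-16; node8 2->-2) — executes, giving -2.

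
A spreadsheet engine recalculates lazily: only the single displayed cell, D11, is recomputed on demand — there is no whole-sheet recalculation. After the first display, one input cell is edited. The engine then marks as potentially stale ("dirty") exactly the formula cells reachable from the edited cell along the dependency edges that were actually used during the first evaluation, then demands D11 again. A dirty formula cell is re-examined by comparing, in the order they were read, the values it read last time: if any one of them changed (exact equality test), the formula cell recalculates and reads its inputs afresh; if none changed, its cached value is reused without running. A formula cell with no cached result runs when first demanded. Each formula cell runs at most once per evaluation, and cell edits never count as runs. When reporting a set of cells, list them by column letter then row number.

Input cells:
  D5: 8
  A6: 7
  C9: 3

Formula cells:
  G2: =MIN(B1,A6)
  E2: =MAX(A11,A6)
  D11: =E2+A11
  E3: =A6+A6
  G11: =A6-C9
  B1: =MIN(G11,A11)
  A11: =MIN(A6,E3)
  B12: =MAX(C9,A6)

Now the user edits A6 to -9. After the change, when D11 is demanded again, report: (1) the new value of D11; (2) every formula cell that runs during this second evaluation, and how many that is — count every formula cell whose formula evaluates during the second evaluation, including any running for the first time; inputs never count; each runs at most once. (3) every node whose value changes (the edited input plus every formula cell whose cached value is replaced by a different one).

First evaluation (everything demanded from the output):
  E3 = 7 + 7 = 14
  A11 = MIN(7, 14) = 7
  E2 = MAX(7, 7) = 7
  D11 = 7 + 7 = 14

Propagation after the edit:
  E3: runs — A6 7->-9; A6 7->-9; result -18.
  A11: runs — A6 7->-9; E3 14->-18; result -18.
  E2: runs — A11 7->-18; A6 7->-9; result -9.
  D11: runs — E2 7->-9; A11 7->-18; result -27.

New value of D11: -27.
Formula cells that run: A11, D11, E2, E3 — 4 in total.
Values that change: A6, A11, D11, E2, E3.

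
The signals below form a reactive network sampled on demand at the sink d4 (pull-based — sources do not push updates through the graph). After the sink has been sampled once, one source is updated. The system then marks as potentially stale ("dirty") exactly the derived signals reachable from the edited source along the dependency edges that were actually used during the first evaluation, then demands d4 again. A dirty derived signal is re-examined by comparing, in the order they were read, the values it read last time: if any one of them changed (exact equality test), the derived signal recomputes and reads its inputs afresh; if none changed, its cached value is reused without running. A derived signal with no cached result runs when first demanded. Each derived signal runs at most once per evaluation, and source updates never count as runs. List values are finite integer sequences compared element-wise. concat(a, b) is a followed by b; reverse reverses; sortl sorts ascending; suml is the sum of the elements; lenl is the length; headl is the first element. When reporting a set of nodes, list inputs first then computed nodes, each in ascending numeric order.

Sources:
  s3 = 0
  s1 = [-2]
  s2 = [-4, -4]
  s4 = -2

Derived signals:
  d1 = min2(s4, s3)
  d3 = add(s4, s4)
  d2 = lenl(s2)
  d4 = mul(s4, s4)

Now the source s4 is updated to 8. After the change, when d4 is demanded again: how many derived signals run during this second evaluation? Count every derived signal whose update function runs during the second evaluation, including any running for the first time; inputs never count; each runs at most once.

Initial pass — values computed on the first demand:
  d4 = mul(-2, -2) = 4

Second demand — change propagation:
  d4: re-runs because s4 -2->8; s4 -2->8; new result 64.

Run set: d4 (1 run).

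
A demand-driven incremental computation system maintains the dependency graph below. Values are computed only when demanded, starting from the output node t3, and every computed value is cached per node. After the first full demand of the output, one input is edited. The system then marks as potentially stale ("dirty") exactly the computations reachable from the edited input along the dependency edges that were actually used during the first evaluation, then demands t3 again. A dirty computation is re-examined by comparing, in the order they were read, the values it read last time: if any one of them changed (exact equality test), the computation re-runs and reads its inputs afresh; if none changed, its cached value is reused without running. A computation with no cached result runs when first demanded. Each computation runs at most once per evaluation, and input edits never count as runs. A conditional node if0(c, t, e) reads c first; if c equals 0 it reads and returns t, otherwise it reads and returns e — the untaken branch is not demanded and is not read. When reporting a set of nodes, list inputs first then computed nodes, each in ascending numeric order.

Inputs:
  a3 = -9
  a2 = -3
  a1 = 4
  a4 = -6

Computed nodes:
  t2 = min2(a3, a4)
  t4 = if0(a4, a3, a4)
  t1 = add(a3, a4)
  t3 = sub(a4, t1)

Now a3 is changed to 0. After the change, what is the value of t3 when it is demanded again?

First evaluation (everything demanded from the output):
  t1 = add(-9, -6) = -15
  t3 = sub(-6, -15) = 9

Propagation after the edit:
  t1: runs — a3 -9->0; result -6.
  t3: runs — t1 -15->-6; result 0.

New value of t3: 0.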